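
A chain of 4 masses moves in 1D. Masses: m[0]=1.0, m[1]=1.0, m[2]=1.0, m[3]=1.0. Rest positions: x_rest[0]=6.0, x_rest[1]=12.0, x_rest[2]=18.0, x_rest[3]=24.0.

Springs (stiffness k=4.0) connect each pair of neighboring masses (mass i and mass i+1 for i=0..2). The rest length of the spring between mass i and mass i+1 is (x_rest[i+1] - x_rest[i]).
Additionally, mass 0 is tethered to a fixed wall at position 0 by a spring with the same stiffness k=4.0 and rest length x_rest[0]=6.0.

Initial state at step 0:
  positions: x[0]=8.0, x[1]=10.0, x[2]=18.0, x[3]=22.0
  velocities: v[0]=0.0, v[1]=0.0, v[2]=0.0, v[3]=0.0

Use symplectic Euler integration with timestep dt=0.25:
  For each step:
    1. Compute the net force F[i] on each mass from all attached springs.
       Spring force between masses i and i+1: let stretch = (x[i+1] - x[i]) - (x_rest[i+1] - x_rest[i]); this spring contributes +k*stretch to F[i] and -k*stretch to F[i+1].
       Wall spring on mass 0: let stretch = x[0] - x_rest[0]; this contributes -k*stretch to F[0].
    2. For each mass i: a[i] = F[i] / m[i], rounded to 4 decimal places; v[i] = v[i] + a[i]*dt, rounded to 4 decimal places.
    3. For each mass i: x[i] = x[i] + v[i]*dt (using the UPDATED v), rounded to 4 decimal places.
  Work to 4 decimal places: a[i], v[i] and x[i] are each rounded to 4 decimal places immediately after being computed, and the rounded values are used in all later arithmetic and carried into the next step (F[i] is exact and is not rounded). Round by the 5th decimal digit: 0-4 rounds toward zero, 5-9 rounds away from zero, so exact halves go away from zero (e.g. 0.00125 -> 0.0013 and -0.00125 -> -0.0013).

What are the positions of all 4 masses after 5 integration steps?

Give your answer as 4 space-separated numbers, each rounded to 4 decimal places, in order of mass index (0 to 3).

Answer: 5.6739 9.8067 18.7071 23.4122

Derivation:
Step 0: x=[8.0000 10.0000 18.0000 22.0000] v=[0.0000 0.0000 0.0000 0.0000]
Step 1: x=[6.5000 11.5000 17.0000 22.5000] v=[-6.0000 6.0000 -4.0000 2.0000]
Step 2: x=[4.6250 13.1250 16.0000 23.1250] v=[-7.5000 6.5000 -4.0000 2.5000]
Step 3: x=[3.7188 13.3438 16.0625 23.4688] v=[-3.6250 0.8750 0.2500 1.3750]
Step 4: x=[4.2891 11.8360 17.2969 23.4610] v=[2.2812 -6.0313 4.9376 -0.0313]
Step 5: x=[5.6739 9.8067 18.7071 23.4122] v=[5.5390 -8.1173 5.6408 -0.1954]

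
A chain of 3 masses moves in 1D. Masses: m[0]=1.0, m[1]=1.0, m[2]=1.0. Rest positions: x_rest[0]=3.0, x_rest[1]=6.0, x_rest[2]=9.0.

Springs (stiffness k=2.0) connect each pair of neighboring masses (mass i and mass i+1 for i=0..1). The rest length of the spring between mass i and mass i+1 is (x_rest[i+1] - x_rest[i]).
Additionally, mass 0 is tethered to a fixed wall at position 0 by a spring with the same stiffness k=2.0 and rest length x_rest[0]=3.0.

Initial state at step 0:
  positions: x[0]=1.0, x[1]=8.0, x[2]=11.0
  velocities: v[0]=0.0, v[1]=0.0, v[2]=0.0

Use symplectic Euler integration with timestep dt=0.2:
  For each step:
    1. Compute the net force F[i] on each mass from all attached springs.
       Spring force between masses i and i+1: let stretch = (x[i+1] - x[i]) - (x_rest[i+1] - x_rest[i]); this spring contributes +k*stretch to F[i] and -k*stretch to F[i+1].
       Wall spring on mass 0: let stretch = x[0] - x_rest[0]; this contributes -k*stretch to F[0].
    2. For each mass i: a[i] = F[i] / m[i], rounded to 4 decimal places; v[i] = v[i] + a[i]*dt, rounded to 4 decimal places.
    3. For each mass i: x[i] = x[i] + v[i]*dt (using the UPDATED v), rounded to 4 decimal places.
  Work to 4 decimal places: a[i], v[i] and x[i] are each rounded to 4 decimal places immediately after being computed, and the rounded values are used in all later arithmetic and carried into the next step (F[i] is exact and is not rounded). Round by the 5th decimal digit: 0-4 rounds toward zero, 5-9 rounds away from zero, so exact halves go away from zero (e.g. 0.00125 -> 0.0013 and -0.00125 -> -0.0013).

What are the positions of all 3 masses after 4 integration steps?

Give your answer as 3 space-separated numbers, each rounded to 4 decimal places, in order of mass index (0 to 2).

Step 0: x=[1.0000 8.0000 11.0000] v=[0.0000 0.0000 0.0000]
Step 1: x=[1.4800 7.6800 11.0000] v=[2.4000 -1.6000 0.0000]
Step 2: x=[2.3376 7.1296 10.9744] v=[4.2880 -2.7520 -0.1280]
Step 3: x=[3.3916 6.5034 10.8812] v=[5.2698 -3.1309 -0.4659]
Step 4: x=[4.4232 5.9785 10.6778] v=[5.1579 -2.6245 -1.0170]

Answer: 4.4232 5.9785 10.6778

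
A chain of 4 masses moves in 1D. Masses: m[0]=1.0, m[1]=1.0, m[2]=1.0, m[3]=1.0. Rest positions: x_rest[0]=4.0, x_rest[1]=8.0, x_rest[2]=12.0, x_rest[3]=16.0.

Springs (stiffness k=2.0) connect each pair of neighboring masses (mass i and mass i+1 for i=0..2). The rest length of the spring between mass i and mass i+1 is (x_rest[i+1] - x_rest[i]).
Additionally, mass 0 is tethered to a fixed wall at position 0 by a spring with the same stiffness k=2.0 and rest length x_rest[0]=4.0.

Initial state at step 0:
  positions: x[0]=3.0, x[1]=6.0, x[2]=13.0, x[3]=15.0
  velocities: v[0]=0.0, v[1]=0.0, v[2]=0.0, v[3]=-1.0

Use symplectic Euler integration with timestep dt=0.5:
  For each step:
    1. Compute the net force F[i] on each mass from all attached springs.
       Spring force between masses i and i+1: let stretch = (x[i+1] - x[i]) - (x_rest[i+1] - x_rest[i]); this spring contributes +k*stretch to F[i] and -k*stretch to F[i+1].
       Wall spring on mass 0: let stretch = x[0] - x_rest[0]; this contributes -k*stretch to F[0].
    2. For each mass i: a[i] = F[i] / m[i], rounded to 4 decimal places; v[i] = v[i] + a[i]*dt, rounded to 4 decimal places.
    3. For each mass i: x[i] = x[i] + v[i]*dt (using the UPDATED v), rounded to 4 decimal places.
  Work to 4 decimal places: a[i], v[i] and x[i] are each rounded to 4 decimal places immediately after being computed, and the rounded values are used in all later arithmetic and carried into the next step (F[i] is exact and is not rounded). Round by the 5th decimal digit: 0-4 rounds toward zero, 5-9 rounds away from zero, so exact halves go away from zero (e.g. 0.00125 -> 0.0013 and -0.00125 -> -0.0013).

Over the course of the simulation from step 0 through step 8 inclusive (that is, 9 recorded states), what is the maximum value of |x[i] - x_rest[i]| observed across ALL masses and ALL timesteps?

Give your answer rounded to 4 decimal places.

Step 0: x=[3.0000 6.0000 13.0000 15.0000] v=[0.0000 0.0000 0.0000 -1.0000]
Step 1: x=[3.0000 8.0000 10.5000 15.5000] v=[0.0000 4.0000 -5.0000 1.0000]
Step 2: x=[4.0000 8.7500 9.2500 15.5000] v=[2.0000 1.5000 -2.5000 0.0000]
Step 3: x=[5.3750 7.3750 10.8750 14.3750] v=[2.7500 -2.7500 3.2500 -2.2500]
Step 4: x=[5.0625 6.7500 12.5000 13.5000] v=[-0.6250 -1.2500 3.2500 -1.7500]
Step 5: x=[3.0625 8.1563 11.7500 14.1250] v=[-4.0000 2.8125 -1.5000 1.2500]
Step 6: x=[2.0782 8.8125 10.3907 15.5625] v=[-1.9687 1.3124 -2.7187 2.8750]
Step 7: x=[3.4219 6.8907 10.8282 16.4141] v=[2.6874 -3.8437 0.8749 1.7032]
Step 8: x=[4.7891 5.2032 12.0899 16.4728] v=[2.7343 -3.3750 2.5233 0.1173]
Max displacement = 2.7968

Answer: 2.7968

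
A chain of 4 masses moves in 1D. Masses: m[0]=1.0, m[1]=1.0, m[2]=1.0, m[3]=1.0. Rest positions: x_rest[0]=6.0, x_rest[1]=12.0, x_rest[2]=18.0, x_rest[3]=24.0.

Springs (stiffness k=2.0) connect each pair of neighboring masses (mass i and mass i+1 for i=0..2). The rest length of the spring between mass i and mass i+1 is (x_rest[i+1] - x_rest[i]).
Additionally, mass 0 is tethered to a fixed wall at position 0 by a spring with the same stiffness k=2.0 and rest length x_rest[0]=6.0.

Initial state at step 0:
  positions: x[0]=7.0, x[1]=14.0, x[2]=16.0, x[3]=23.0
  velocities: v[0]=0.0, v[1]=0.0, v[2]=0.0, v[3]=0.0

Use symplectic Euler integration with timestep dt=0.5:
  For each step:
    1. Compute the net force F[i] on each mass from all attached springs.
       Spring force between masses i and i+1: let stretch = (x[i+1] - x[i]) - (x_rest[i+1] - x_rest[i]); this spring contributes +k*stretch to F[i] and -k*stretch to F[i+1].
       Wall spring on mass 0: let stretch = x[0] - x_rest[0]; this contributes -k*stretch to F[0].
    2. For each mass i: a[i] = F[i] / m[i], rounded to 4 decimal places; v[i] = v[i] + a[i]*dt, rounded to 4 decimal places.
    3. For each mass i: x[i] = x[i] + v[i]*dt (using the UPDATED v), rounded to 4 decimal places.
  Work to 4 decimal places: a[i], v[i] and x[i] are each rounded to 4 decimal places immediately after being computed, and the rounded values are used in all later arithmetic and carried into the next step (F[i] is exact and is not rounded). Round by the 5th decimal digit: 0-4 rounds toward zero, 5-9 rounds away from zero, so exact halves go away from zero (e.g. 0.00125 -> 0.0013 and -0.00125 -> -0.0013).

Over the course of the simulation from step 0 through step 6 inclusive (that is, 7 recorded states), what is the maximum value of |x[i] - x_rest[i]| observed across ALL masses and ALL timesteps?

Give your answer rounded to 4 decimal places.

Step 0: x=[7.0000 14.0000 16.0000 23.0000] v=[0.0000 0.0000 0.0000 0.0000]
Step 1: x=[7.0000 11.5000 18.5000 22.5000] v=[0.0000 -5.0000 5.0000 -1.0000]
Step 2: x=[5.7500 10.2500 19.5000 23.0000] v=[-2.5000 -2.5000 2.0000 1.0000]
Step 3: x=[3.8750 11.3750 17.6250 24.7500] v=[-3.7500 2.2500 -3.7500 3.5000]
Step 4: x=[3.8125 11.8750 16.1875 25.9375] v=[-0.1250 1.0000 -2.8750 2.3750]
Step 5: x=[5.8750 10.5000 17.4688 25.2500] v=[4.1250 -2.7500 2.5625 -1.3750]
Step 6: x=[7.3125 10.2969 19.1563 23.6719] v=[2.8750 -0.4062 3.3749 -3.1562]
Max displacement = 2.1875

Answer: 2.1875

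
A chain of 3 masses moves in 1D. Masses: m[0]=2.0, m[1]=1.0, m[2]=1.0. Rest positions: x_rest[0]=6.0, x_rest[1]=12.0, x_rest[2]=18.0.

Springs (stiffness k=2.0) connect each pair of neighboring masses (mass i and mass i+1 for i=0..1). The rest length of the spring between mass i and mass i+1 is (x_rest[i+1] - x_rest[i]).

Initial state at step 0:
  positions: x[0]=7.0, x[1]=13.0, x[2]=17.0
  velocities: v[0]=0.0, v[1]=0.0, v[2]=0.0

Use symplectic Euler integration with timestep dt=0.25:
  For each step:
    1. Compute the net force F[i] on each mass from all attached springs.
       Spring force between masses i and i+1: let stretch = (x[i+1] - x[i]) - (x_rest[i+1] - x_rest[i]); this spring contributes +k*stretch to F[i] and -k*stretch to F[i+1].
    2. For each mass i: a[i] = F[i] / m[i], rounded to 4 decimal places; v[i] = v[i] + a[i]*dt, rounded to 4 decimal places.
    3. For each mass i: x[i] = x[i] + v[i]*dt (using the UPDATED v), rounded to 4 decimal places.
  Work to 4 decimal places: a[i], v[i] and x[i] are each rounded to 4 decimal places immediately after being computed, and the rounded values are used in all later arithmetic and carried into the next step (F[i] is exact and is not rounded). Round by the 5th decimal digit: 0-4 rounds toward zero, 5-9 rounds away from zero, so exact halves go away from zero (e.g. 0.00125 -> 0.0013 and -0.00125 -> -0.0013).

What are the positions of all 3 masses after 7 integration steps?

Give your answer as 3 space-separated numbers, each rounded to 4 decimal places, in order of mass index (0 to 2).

Step 0: x=[7.0000 13.0000 17.0000] v=[0.0000 0.0000 0.0000]
Step 1: x=[7.0000 12.7500 17.2500] v=[0.0000 -1.0000 1.0000]
Step 2: x=[6.9844 12.3438 17.6875] v=[-0.0625 -1.6250 1.7500]
Step 3: x=[6.9287 11.9356 18.2071] v=[-0.2227 -1.6329 2.0782]
Step 4: x=[6.8110 11.6855 18.6927] v=[-0.4710 -1.0006 1.9425]
Step 5: x=[6.6229 11.7020 19.0524] v=[-0.7524 0.0658 1.4389]
Step 6: x=[6.3773 12.0024 19.2433] v=[-0.9826 1.2015 0.7637]
Step 7: x=[6.1082 12.5048 19.2791] v=[-1.0763 2.0094 0.1433]

Answer: 6.1082 12.5048 19.2791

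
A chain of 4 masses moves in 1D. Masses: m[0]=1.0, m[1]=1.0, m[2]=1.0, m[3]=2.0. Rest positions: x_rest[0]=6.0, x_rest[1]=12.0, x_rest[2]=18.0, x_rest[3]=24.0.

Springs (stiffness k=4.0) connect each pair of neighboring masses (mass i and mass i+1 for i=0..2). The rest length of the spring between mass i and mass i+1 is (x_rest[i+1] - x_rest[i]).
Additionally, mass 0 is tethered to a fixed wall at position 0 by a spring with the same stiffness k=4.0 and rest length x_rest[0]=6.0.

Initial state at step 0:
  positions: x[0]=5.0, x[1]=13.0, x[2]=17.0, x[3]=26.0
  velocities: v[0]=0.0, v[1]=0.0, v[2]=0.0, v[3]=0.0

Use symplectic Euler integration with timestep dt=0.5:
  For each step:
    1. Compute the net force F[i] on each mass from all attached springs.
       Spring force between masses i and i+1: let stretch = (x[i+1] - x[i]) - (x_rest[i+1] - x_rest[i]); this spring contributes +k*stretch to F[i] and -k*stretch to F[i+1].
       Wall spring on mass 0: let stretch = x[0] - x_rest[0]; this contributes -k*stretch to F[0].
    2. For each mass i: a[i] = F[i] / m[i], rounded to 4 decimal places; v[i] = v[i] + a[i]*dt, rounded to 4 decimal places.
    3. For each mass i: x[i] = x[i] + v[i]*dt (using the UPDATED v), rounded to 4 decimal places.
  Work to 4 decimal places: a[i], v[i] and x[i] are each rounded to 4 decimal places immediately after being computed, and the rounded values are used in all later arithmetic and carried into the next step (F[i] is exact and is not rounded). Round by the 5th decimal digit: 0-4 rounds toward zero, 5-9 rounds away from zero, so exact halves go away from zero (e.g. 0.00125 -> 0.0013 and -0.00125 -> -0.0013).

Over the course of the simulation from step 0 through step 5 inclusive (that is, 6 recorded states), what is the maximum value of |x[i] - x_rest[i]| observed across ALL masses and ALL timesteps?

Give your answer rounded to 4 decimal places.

Answer: 5.0000

Derivation:
Step 0: x=[5.0000 13.0000 17.0000 26.0000] v=[0.0000 0.0000 0.0000 0.0000]
Step 1: x=[8.0000 9.0000 22.0000 24.5000] v=[6.0000 -8.0000 10.0000 -3.0000]
Step 2: x=[4.0000 17.0000 16.5000 24.7500] v=[-8.0000 16.0000 -11.0000 0.5000]
Step 3: x=[9.0000 11.5000 19.7500 23.8750] v=[10.0000 -11.0000 6.5000 -1.7500]
Step 4: x=[7.5000 11.7500 18.8750 23.9375] v=[-3.0000 0.5000 -1.7500 0.1250]
Step 5: x=[2.7500 14.8750 15.9375 24.4688] v=[-9.5000 6.2500 -5.8750 1.0625]
Max displacement = 5.0000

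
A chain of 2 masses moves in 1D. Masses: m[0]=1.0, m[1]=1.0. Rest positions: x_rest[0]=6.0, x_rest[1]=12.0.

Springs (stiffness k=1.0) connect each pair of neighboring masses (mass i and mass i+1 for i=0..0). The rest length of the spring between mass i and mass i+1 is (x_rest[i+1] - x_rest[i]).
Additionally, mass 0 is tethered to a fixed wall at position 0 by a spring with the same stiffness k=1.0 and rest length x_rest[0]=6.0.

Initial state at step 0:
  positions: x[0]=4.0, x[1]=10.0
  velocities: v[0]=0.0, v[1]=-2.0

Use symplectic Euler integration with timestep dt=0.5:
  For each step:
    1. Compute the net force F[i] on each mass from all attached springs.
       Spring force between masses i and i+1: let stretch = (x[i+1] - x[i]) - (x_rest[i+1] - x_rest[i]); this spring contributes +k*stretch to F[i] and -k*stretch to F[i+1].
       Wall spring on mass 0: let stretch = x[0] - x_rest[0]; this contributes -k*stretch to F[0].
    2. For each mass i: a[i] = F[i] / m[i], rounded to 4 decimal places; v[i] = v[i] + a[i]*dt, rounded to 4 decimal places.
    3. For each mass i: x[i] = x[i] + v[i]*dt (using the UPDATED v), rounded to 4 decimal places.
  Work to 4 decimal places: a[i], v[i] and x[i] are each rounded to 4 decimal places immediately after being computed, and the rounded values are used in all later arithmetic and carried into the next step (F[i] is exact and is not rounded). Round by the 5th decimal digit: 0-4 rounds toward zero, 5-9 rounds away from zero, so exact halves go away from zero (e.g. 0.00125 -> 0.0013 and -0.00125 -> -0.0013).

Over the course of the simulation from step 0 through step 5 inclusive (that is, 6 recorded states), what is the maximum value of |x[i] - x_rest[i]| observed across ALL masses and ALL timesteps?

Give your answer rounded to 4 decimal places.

Step 0: x=[4.0000 10.0000] v=[0.0000 -2.0000]
Step 1: x=[4.5000 9.0000] v=[1.0000 -2.0000]
Step 2: x=[5.0000 8.3750] v=[1.0000 -1.2500]
Step 3: x=[5.0938 8.4063] v=[0.1875 0.0625]
Step 4: x=[4.7422 9.1095] v=[-0.7032 1.4063]
Step 5: x=[4.2969 10.2209] v=[-0.8907 2.2227]
Max displacement = 3.6250

Answer: 3.6250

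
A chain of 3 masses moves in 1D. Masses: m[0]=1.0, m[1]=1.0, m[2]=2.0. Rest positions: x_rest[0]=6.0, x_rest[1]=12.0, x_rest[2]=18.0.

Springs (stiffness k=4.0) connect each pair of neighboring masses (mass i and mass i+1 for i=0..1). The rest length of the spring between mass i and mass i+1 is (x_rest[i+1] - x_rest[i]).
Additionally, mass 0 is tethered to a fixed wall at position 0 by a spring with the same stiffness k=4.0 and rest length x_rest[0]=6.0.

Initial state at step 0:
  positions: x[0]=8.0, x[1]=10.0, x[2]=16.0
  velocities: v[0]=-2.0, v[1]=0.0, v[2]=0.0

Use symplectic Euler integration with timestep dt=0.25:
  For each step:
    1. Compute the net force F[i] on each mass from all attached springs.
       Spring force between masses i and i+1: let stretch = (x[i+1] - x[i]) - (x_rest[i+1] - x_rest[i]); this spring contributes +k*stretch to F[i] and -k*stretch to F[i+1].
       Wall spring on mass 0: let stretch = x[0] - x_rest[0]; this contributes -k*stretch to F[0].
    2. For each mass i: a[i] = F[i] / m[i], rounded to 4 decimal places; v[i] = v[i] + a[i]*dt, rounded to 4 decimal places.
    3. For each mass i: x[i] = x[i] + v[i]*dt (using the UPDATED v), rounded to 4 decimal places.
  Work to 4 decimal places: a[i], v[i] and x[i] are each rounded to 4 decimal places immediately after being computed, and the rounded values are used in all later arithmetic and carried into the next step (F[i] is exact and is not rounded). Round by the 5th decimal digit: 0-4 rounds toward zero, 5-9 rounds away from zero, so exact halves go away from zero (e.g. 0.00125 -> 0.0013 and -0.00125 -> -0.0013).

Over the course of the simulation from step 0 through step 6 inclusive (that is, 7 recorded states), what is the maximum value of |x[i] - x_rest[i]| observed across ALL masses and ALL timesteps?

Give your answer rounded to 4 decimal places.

Answer: 3.3750

Derivation:
Step 0: x=[8.0000 10.0000 16.0000] v=[-2.0000 0.0000 0.0000]
Step 1: x=[6.0000 11.0000 16.0000] v=[-8.0000 4.0000 0.0000]
Step 2: x=[3.7500 12.0000 16.1250] v=[-9.0000 4.0000 0.5000]
Step 3: x=[2.6250 11.9688 16.4844] v=[-4.5000 -0.1250 1.4375]
Step 4: x=[3.1797 10.7305 17.0293] v=[2.2188 -4.9532 2.1797]
Step 5: x=[4.8272 9.1792 17.5369] v=[6.5899 -6.2052 2.0303]
Step 6: x=[6.3559 8.6293 17.7498] v=[6.1147 -2.1995 0.8515]
Max displacement = 3.3750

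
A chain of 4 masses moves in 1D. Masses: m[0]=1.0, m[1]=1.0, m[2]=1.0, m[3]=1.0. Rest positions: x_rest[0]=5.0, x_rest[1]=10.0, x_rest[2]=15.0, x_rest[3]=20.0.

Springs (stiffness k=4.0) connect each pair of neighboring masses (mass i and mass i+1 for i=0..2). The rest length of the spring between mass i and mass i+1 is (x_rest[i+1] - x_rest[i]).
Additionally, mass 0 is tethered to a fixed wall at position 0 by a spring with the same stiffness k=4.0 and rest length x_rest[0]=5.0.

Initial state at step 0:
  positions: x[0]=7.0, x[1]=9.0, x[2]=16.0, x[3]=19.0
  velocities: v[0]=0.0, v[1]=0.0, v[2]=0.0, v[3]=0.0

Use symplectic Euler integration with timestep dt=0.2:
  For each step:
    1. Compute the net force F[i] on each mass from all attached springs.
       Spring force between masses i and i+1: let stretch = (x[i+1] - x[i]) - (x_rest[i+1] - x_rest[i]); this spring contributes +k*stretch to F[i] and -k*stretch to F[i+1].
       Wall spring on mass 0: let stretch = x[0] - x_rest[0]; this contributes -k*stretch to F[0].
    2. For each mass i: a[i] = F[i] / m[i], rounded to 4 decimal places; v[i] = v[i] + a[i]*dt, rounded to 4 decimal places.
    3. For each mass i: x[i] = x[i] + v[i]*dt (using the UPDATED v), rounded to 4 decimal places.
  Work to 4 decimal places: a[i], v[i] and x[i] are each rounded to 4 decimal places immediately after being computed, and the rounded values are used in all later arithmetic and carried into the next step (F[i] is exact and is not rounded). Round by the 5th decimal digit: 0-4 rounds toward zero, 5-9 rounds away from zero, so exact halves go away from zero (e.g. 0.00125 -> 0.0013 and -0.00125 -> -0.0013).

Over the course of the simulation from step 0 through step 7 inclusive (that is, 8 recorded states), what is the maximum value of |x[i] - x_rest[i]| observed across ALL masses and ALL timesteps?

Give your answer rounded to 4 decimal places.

Answer: 2.1208

Derivation:
Step 0: x=[7.0000 9.0000 16.0000 19.0000] v=[0.0000 0.0000 0.0000 0.0000]
Step 1: x=[6.2000 9.8000 15.3600 19.3200] v=[-4.0000 4.0000 -3.2000 1.6000]
Step 2: x=[4.9840 10.9136 14.4640 19.8064] v=[-6.0800 5.5680 -4.4800 2.4320]
Step 3: x=[3.9193 11.6465 13.8547 20.2380] v=[-5.3235 3.6646 -3.0464 2.1581]
Step 4: x=[3.4639 11.4964 13.9134 20.4483] v=[-2.2772 -0.7506 0.2937 1.0515]
Step 5: x=[3.7394 10.4478 14.6310 20.4130] v=[1.3777 -5.2430 3.5880 -0.1764]
Step 6: x=[4.4900 8.9952 15.6044 20.2526] v=[3.7529 -7.2632 4.8670 -0.8020]
Step 7: x=[5.2430 7.8792 16.2640 20.1485] v=[3.7651 -5.5800 3.2982 -0.5206]
Max displacement = 2.1208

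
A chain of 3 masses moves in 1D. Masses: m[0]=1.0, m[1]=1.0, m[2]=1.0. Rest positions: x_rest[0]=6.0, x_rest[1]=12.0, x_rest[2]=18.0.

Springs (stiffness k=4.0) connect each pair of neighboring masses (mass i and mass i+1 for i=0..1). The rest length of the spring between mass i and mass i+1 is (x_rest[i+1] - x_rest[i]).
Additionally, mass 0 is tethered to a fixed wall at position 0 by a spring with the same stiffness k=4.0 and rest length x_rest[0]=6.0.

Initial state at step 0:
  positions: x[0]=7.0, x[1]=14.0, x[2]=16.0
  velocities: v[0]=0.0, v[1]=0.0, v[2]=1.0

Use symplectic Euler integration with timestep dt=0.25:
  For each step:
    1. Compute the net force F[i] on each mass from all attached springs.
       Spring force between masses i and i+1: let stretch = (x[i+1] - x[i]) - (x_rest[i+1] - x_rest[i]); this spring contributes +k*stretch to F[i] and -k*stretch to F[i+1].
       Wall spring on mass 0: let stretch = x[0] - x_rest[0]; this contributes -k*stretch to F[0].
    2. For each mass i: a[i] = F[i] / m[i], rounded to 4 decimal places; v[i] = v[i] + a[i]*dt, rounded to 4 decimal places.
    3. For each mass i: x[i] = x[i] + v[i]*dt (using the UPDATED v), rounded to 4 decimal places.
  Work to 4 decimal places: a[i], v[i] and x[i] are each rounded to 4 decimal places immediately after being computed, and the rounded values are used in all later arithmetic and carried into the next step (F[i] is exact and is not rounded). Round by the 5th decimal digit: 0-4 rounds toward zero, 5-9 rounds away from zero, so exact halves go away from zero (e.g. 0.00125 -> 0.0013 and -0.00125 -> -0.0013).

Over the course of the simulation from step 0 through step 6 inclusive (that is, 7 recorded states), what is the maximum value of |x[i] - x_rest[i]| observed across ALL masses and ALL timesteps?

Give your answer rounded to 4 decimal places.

Step 0: x=[7.0000 14.0000 16.0000] v=[0.0000 0.0000 1.0000]
Step 1: x=[7.0000 12.7500 17.2500] v=[0.0000 -5.0000 5.0000]
Step 2: x=[6.6875 11.1875 18.8750] v=[-1.2500 -6.2500 6.5000]
Step 3: x=[5.8281 10.4219 20.0781] v=[-3.4375 -3.0625 4.8125]
Step 4: x=[4.6602 10.9219 20.3672] v=[-4.6718 1.9999 1.1563]
Step 5: x=[3.8926 12.2178 19.7950] v=[-3.0703 5.1835 -2.2890]
Step 6: x=[4.2332 13.3267 18.8285] v=[1.3623 4.4355 -3.8662]
Max displacement = 2.3672

Answer: 2.3672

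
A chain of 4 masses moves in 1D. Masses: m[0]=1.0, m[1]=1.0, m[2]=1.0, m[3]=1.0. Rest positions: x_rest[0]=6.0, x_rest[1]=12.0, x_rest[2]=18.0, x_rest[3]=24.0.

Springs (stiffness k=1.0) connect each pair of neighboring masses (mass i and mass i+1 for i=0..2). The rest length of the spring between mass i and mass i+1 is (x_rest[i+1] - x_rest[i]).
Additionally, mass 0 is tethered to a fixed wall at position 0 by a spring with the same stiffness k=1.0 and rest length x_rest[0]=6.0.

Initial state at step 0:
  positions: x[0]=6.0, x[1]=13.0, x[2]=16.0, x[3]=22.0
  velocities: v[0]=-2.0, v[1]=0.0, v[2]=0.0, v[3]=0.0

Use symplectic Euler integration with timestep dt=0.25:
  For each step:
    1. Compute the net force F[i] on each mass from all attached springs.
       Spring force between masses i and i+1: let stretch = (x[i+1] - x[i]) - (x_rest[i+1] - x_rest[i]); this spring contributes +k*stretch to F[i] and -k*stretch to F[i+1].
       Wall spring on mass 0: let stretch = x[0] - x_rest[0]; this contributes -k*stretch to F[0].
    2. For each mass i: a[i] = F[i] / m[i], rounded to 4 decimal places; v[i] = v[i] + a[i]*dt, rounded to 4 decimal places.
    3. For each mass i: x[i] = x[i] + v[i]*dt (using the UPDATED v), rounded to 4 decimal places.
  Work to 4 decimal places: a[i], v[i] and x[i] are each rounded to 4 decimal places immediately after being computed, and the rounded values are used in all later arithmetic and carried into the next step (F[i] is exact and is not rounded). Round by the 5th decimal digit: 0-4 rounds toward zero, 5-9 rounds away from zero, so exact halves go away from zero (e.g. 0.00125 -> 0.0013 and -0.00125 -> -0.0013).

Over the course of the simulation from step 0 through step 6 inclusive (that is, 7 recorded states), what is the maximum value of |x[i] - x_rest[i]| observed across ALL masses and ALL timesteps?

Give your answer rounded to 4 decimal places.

Step 0: x=[6.0000 13.0000 16.0000 22.0000] v=[-2.0000 0.0000 0.0000 0.0000]
Step 1: x=[5.5625 12.7500 16.1875 22.0000] v=[-1.7500 -1.0000 0.7500 0.0000]
Step 2: x=[5.2266 12.2656 16.5235 22.0117] v=[-1.3438 -1.9375 1.3438 0.0469]
Step 3: x=[5.0039 11.6074 16.9364 22.0554] v=[-0.8907 -2.6328 1.6514 0.1749]
Step 4: x=[4.8812 10.8696 17.3361 22.1542] v=[-0.4908 -2.9514 1.5989 0.3952]
Step 5: x=[4.8277 10.1616 17.6328 22.3269] v=[-0.2140 -2.8319 1.1868 0.6907]
Step 6: x=[4.8058 9.5872 17.7559 22.5812] v=[-0.0875 -2.2976 0.4925 1.0172]
Max displacement = 2.4128

Answer: 2.4128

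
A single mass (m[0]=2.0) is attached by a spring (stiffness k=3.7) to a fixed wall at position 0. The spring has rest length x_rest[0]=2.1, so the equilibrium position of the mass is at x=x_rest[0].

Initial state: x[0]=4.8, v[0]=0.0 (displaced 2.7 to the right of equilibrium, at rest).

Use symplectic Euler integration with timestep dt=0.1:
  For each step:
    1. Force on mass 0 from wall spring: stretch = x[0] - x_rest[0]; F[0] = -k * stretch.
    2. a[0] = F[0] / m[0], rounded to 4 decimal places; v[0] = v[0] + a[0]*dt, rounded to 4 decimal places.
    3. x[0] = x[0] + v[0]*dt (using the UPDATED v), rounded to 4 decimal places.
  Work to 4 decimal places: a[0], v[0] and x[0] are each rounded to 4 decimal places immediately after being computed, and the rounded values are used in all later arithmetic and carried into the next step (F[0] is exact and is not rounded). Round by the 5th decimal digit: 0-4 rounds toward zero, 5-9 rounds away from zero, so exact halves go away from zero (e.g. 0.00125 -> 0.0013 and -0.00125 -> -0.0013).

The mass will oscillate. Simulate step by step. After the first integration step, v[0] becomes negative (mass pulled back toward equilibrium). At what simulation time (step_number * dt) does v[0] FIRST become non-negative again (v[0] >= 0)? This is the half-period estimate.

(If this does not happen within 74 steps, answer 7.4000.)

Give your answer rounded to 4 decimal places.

Step 0: x=[4.8000] v=[0.0000]
Step 1: x=[4.7501] v=[-0.4995]
Step 2: x=[4.6511] v=[-0.9898]
Step 3: x=[4.5049] v=[-1.4618]
Step 4: x=[4.3142] v=[-1.9067]
Step 5: x=[4.0826] v=[-2.3163]
Step 6: x=[3.8143] v=[-2.6831]
Step 7: x=[3.5143] v=[-3.0003]
Step 8: x=[3.1881] v=[-3.2620]
Step 9: x=[2.8418] v=[-3.4633]
Step 10: x=[2.4818] v=[-3.6005]
Step 11: x=[2.1147] v=[-3.6711]
Step 12: x=[1.7473] v=[-3.6738]
Step 13: x=[1.3864] v=[-3.6086]
Step 14: x=[1.0387] v=[-3.4766]
Step 15: x=[0.7107] v=[-3.2803]
Step 16: x=[0.4084] v=[-3.0233]
Step 17: x=[0.1374] v=[-2.7104]
Step 18: x=[-0.0973] v=[-2.3473]
Step 19: x=[-0.2914] v=[-1.9408]
Step 20: x=[-0.4412] v=[-1.4984]
Step 21: x=[-0.5440] v=[-1.0283]
Step 22: x=[-0.5979] v=[-0.5392]
Step 23: x=[-0.6019] v=[-0.0401]
Step 24: x=[-0.5559] v=[0.4598]
First v>=0 after going negative at step 24, time=2.4000

Answer: 2.4000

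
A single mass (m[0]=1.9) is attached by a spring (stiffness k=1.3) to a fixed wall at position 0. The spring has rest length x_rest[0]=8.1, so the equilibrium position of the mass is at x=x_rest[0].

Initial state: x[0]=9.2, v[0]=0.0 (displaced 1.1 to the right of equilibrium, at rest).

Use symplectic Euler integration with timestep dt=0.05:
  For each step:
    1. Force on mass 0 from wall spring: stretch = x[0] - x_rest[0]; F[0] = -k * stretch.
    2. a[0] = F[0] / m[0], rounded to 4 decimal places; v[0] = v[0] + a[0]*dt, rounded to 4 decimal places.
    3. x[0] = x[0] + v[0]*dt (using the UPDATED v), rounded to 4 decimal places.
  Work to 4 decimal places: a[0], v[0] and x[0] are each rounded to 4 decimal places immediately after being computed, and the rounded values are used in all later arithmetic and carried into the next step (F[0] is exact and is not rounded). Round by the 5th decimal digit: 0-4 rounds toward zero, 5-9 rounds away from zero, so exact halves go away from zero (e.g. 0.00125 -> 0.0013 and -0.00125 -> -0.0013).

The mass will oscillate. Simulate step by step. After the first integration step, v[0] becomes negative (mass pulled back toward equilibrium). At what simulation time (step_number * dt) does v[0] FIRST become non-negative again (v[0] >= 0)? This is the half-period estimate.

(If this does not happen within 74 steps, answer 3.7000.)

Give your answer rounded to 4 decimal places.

Step 0: x=[9.2000] v=[0.0000]
Step 1: x=[9.1981] v=[-0.0376]
Step 2: x=[9.1943] v=[-0.0752]
Step 3: x=[9.1887] v=[-0.1126]
Step 4: x=[9.1812] v=[-0.1498]
Step 5: x=[9.1719] v=[-0.1868]
Step 6: x=[9.1607] v=[-0.2235]
Step 7: x=[9.1477] v=[-0.2598]
Step 8: x=[9.1329] v=[-0.2956]
Step 9: x=[9.1164] v=[-0.3309]
Step 10: x=[9.0981] v=[-0.3657]
Step 11: x=[9.0781] v=[-0.3998]
Step 12: x=[9.0564] v=[-0.4333]
Step 13: x=[9.0331] v=[-0.4660]
Step 14: x=[9.0082] v=[-0.4979]
Step 15: x=[8.9818] v=[-0.5290]
Step 16: x=[8.9538] v=[-0.5592]
Step 17: x=[8.9244] v=[-0.5884]
Step 18: x=[8.8936] v=[-0.6166]
Step 19: x=[8.8614] v=[-0.6438]
Step 20: x=[8.8279] v=[-0.6699]
Step 21: x=[8.7932] v=[-0.6948]
Step 22: x=[8.7573] v=[-0.7185]
Step 23: x=[8.7203] v=[-0.7410]
Step 24: x=[8.6822] v=[-0.7622]
Step 25: x=[8.6431] v=[-0.7821]
Step 26: x=[8.6031] v=[-0.8007]
Step 27: x=[8.5622] v=[-0.8179]
Step 28: x=[8.5205] v=[-0.8337]
Step 29: x=[8.4781] v=[-0.8481]
Step 30: x=[8.4351] v=[-0.8610]
Step 31: x=[8.3915] v=[-0.8725]
Step 32: x=[8.3474] v=[-0.8825]
Step 33: x=[8.3029] v=[-0.8910]
Step 34: x=[8.2580] v=[-0.8979]
Step 35: x=[8.2128] v=[-0.9033]
Step 36: x=[8.1674] v=[-0.9072]
Step 37: x=[8.1219] v=[-0.9095]
Step 38: x=[8.0764] v=[-0.9103]
Step 39: x=[8.0309] v=[-0.9095]
Step 40: x=[7.9855] v=[-0.9071]
Step 41: x=[7.9403] v=[-0.9032]
Step 42: x=[7.8954] v=[-0.8977]
Step 43: x=[7.8509] v=[-0.8907]
Step 44: x=[7.8068] v=[-0.8822]
Step 45: x=[7.7632] v=[-0.8722]
Step 46: x=[7.7202] v=[-0.8607]
Step 47: x=[7.6778] v=[-0.8477]
Step 48: x=[7.6361] v=[-0.8333]
Step 49: x=[7.5952] v=[-0.8174]
Step 50: x=[7.5552] v=[-0.8001]
Step 51: x=[7.5161] v=[-0.7815]
Step 52: x=[7.4780] v=[-0.7615]
Step 53: x=[7.4410] v=[-0.7402]
Step 54: x=[7.4051] v=[-0.7177]
Step 55: x=[7.3704] v=[-0.6939]
Step 56: x=[7.3370] v=[-0.6689]
Step 57: x=[7.3049] v=[-0.6428]
Step 58: x=[7.2741] v=[-0.6156]
Step 59: x=[7.2447] v=[-0.5873]
Step 60: x=[7.2168] v=[-0.5580]
Step 61: x=[7.1904] v=[-0.5278]
Step 62: x=[7.1656] v=[-0.4967]
Step 63: x=[7.1424] v=[-0.4647]
Step 64: x=[7.1208] v=[-0.4319]
Step 65: x=[7.1009] v=[-0.3984]
Step 66: x=[7.0827] v=[-0.3642]
Step 67: x=[7.0662] v=[-0.3294]
Step 68: x=[7.0515] v=[-0.2940]
Step 69: x=[7.0386] v=[-0.2581]
Step 70: x=[7.0275] v=[-0.2218]
Step 71: x=[7.0182] v=[-0.1851]
Step 72: x=[7.0108] v=[-0.1481]
Step 73: x=[7.0053] v=[-0.1108]
Step 74: x=[7.0016] v=[-0.0734]
v[0] did not become non-negative within 74 steps; using fallback time=3.7000

Answer: 3.7000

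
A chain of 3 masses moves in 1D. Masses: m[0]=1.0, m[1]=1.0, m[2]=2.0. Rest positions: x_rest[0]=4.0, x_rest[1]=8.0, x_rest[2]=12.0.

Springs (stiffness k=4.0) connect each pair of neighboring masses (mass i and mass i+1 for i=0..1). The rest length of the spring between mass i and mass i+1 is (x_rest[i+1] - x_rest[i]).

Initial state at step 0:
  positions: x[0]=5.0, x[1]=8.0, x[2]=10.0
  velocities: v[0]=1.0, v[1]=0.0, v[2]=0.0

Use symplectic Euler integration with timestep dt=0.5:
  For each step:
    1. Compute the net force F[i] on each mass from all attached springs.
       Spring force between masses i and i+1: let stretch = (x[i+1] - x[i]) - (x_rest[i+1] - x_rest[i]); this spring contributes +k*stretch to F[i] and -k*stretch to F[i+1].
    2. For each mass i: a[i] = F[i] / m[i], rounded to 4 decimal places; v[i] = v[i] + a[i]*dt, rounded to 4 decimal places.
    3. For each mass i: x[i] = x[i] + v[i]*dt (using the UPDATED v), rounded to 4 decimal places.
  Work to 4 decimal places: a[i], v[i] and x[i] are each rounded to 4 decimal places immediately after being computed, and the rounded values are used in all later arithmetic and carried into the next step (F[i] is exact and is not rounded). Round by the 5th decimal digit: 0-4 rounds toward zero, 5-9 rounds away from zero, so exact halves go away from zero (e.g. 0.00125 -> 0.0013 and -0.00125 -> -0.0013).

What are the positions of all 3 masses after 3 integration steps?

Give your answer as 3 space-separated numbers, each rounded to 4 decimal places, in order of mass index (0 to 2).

Answer: 1.5000 7.5000 12.7500

Derivation:
Step 0: x=[5.0000 8.0000 10.0000] v=[1.0000 0.0000 0.0000]
Step 1: x=[4.5000 7.0000 11.0000] v=[-1.0000 -2.0000 2.0000]
Step 2: x=[2.5000 7.5000 12.0000] v=[-4.0000 1.0000 2.0000]
Step 3: x=[1.5000 7.5000 12.7500] v=[-2.0000 0.0000 1.5000]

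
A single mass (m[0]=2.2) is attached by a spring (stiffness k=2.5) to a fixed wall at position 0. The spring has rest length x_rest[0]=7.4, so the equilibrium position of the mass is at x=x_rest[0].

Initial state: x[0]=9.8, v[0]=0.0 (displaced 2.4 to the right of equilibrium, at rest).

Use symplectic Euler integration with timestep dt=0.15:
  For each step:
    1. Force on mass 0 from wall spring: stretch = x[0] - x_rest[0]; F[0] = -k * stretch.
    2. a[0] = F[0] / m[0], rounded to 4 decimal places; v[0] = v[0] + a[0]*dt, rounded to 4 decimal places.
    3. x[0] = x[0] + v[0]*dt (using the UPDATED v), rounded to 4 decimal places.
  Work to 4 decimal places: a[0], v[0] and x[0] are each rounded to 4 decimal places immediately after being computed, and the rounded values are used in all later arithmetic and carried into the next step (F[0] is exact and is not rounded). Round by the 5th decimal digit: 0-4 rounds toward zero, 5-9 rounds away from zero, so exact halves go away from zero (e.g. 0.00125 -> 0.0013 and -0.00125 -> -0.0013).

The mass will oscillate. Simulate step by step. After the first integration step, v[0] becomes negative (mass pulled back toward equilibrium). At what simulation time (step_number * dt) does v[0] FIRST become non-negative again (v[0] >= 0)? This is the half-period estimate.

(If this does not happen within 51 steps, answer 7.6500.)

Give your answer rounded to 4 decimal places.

Step 0: x=[9.8000] v=[0.0000]
Step 1: x=[9.7386] v=[-0.4091]
Step 2: x=[9.6174] v=[-0.8077]
Step 3: x=[9.4395] v=[-1.1857]
Step 4: x=[9.2095] v=[-1.5333]
Step 5: x=[8.9332] v=[-1.8417]
Step 6: x=[8.6178] v=[-2.1030]
Step 7: x=[8.2712] v=[-2.3106]
Step 8: x=[7.9023] v=[-2.4591]
Step 9: x=[7.5206] v=[-2.5447]
Step 10: x=[7.1358] v=[-2.5653]
Step 11: x=[6.7578] v=[-2.5203]
Step 12: x=[6.3962] v=[-2.4108]
Step 13: x=[6.0602] v=[-2.2397]
Step 14: x=[5.7585] v=[-2.0113]
Step 15: x=[5.4988] v=[-1.7315]
Step 16: x=[5.2877] v=[-1.4074]
Step 17: x=[5.1306] v=[-1.0474]
Step 18: x=[5.0315] v=[-0.6606]
Step 19: x=[4.9930] v=[-0.2569]
Step 20: x=[5.0160] v=[0.1534]
First v>=0 after going negative at step 20, time=3.0000

Answer: 3.0000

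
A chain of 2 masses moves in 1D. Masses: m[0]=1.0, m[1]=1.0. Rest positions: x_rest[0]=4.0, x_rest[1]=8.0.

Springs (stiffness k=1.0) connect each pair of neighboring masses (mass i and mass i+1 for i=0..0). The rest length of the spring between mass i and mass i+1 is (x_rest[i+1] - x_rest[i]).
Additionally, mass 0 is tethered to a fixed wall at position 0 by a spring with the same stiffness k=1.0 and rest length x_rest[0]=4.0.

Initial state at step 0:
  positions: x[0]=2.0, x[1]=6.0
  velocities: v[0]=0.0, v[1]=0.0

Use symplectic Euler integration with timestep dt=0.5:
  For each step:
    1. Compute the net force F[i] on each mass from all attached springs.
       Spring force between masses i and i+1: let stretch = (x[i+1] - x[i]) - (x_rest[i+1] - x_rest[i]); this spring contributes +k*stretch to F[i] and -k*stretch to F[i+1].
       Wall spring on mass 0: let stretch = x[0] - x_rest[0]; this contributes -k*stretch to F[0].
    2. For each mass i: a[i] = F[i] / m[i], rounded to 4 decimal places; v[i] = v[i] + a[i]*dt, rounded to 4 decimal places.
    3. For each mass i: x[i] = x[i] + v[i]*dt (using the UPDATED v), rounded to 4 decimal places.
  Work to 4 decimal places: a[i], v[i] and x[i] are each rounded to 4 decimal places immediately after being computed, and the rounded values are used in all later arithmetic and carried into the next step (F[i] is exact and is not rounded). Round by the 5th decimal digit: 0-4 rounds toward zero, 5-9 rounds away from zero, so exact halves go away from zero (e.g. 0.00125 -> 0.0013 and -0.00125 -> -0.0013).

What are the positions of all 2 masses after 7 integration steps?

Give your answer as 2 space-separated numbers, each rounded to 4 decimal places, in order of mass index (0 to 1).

Step 0: x=[2.0000 6.0000] v=[0.0000 0.0000]
Step 1: x=[2.5000 6.0000] v=[1.0000 0.0000]
Step 2: x=[3.2500 6.1250] v=[1.5000 0.2500]
Step 3: x=[3.9063 6.5313] v=[1.3125 0.8125]
Step 4: x=[4.2423 7.2813] v=[0.6719 1.5000]
Step 5: x=[4.2775 8.2716] v=[0.0703 1.9805]
Step 6: x=[4.2418 9.2634] v=[-0.0714 1.9835]
Step 7: x=[4.4011 9.9998] v=[0.3185 1.4727]

Answer: 4.4011 9.9998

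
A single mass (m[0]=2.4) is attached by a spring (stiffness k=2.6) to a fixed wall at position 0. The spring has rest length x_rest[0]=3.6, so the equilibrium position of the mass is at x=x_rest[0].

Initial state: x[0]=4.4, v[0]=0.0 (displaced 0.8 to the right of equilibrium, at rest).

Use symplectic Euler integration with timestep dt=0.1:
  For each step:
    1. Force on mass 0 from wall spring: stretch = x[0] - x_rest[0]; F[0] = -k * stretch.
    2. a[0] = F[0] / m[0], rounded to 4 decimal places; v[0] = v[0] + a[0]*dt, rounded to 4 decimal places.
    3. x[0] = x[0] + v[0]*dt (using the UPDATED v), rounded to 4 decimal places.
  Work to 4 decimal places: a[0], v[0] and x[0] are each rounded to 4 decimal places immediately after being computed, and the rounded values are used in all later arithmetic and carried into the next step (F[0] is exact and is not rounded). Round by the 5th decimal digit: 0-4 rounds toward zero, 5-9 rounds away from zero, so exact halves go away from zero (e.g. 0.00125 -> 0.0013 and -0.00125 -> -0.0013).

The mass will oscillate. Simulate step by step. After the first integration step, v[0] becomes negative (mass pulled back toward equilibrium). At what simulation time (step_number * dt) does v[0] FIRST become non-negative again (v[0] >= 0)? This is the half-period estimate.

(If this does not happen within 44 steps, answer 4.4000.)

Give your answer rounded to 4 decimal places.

Step 0: x=[4.4000] v=[0.0000]
Step 1: x=[4.3913] v=[-0.0867]
Step 2: x=[4.3741] v=[-0.1724]
Step 3: x=[4.3485] v=[-0.2563]
Step 4: x=[4.3148] v=[-0.3374]
Step 5: x=[4.2733] v=[-0.4148]
Step 6: x=[4.2245] v=[-0.4877]
Step 7: x=[4.1690] v=[-0.5554]
Step 8: x=[4.1073] v=[-0.6170]
Step 9: x=[4.0401] v=[-0.6720]
Step 10: x=[3.9681] v=[-0.7197]
Step 11: x=[3.8921] v=[-0.7596]
Step 12: x=[3.8130] v=[-0.7912]
Step 13: x=[3.7316] v=[-0.8143]
Step 14: x=[3.6487] v=[-0.8286]
Step 15: x=[3.5653] v=[-0.8339]
Step 16: x=[3.4823] v=[-0.8301]
Step 17: x=[3.4006] v=[-0.8174]
Step 18: x=[3.3210] v=[-0.7958]
Step 19: x=[3.2444] v=[-0.7656]
Step 20: x=[3.1717] v=[-0.7271]
Step 21: x=[3.1036] v=[-0.6807]
Step 22: x=[3.0409] v=[-0.6269]
Step 23: x=[2.9843] v=[-0.5663]
Step 24: x=[2.9343] v=[-0.4996]
Step 25: x=[2.8916] v=[-0.4275]
Step 26: x=[2.8565] v=[-0.3508]
Step 27: x=[2.8295] v=[-0.2703]
Step 28: x=[2.8108] v=[-0.1868]
Step 29: x=[2.8007] v=[-0.1013]
Step 30: x=[2.7992] v=[-0.0147]
Step 31: x=[2.8064] v=[0.0721]
First v>=0 after going negative at step 31, time=3.1000

Answer: 3.1000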